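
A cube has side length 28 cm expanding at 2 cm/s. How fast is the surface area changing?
672 cm²/s

A = 6s²
dA/dt = 12s · ds/dt = 12·28·2 = 672 cm²/s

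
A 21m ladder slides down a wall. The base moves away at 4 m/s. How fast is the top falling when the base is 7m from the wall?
√2 ≈ 1.414 m/s

x² + y² = 21²
2x·dx/dt + 2y·dy/dt = 0
dy/dt = -x/y · dx/dt = -7/(14√2) · 4 = -√2 m/s
The top is descending at √2 ≈ 1.414 m/s.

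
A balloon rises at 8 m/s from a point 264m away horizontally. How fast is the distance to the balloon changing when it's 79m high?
632√75937/75937 ≈ 2.293 m/s

z² = 264² + y²
z = √(264² + 79²) = √75937
dz/dt = y/z · dy/dt = 79/√75937 · 8 = 632√75937/75937 ≈ 2.293 m/s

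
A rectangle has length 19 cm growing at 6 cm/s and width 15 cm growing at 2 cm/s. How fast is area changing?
128 cm²/s

A = lw
dA/dt = w·dl/dt + l·dw/dt = 15·6 + 19·2 = 128 cm²/s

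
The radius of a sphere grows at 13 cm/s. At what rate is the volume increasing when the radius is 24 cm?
29952π cm³/s

V = (4/3)πr³
dV/dt = dV/dr · dr/dt = 4πr² · 13
At r = 24: dV/dt = 29952π cm³/s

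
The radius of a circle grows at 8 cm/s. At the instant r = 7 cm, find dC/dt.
16π cm/s

C = 2πr
dC/dt = 2π · dr/dt = 2π · 8 = 16π cm/s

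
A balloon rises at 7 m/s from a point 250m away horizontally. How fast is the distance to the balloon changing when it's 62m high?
217√16586/16586 ≈ 1.685 m/s

z² = 250² + y²
z = √(250² + 62²) = 2√16586
dz/dt = y/z · dy/dt = 62/(2√16586) · 7 = 217√16586/16586 ≈ 1.685 m/s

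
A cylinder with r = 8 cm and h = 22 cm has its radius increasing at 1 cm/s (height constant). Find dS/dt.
76π cm²/s

S = 2πrh + 2πr² (lateral + bases)
dS/dt = (2πh + 4πr)·dr/dt = (2π·22 + 4π·8)·1
= 76π cm²/s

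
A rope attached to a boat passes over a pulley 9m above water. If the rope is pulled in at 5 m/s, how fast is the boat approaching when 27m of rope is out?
15√2/4 ≈ 5.303 m/s

rope² = x² + 9²
x = √(27² - 9²) = 18√2
dx/dt = (rope/x) · d(rope)/dt = (27/(18√2)) · (-5) = -15√2/4 m/s
The boat approaches at 15√2/4 ≈ 5.303 m/s.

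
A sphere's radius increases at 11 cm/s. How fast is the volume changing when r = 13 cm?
7436π cm³/s

V = (4/3)πr³
dV/dt = dV/dr · dr/dt = 4πr² · 11
At r = 13: dV/dt = 7436π cm³/s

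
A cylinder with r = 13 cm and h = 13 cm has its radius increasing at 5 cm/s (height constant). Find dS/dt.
390π cm²/s

S = 2πrh + 2πr² (lateral + bases)
dS/dt = (2πh + 4πr)·dr/dt = (2π·13 + 4π·13)·5
= 390π cm²/s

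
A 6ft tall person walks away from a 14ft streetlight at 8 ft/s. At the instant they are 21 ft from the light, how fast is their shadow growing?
6 ft/s

By similar triangles: 14/(x+s) = 6/s
Solving: s = 6x/8
ds/dt = 6/8 · dx/dt = 3/4 · 8 = 6 ft/s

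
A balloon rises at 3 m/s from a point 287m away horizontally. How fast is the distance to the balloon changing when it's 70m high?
30√1781/1781 ≈ 0.7109 m/s

z² = 287² + y²
z = √(287² + 70²) = 7√1781
dz/dt = y/z · dy/dt = 70/(7√1781) · 3 = 30√1781/1781 ≈ 0.7109 m/s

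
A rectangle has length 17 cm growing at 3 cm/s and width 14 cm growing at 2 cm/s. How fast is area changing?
76 cm²/s

A = lw
dA/dt = w·dl/dt + l·dw/dt = 14·3 + 17·2 = 76 cm²/s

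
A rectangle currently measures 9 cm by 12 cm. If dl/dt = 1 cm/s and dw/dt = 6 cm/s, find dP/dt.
14 cm/s

P = 2(l + w)
dP/dt = 2(dl/dt + dw/dt) = 2(1 + 6) = 14 cm/s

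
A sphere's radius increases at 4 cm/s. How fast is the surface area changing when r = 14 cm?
448π cm²/s

S = 4πr²
dS/dt = dS/dr · dr/dt = 8πr · 4
At r = 14: dS/dt = 448π cm²/s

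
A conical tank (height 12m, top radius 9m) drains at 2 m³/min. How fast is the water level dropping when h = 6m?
8/(81π) ≈ 0.03144 m/min

r/h = 9/12, so r = (3/4)h
V = (1/3)πr²h = (1/3)π((3/4)h)²h = (3/16)πh³
dV/dh = (9/16)πh²
dh/dt = (dV/dt)/(dV/dh) = -2/((9/16)π·6²) = -8/(81π) m/min
The level is dropping at 8/(81π) ≈ 0.03144 m/min.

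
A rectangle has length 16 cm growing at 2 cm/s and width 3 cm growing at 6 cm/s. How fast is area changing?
102 cm²/s

A = lw
dA/dt = w·dl/dt + l·dw/dt = 3·2 + 16·6 = 102 cm²/s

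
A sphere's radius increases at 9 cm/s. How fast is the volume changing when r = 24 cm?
20736π cm³/s

V = (4/3)πr³
dV/dt = dV/dr · dr/dt = 4πr² · 9
At r = 24: dV/dt = 20736π cm³/s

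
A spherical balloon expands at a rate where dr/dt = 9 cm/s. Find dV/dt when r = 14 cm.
7056π cm³/s

V = (4/3)πr³
dV/dt = dV/dr · dr/dt = 4πr² · 9
At r = 14: dV/dt = 7056π cm³/s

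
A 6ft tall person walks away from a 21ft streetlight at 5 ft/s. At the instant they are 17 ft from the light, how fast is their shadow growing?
2 ft/s

By similar triangles: 21/(x+s) = 6/s
Solving: s = 6x/15
ds/dt = 6/15 · dx/dt = 2/5 · 5 = 2 ft/s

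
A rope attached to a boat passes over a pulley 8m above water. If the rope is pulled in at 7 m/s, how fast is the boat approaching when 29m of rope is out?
29√777/111 ≈ 7.283 m/s

rope² = x² + 8²
x = √(29² - 8²) = √777
dx/dt = (rope/x) · d(rope)/dt = (29/√777) · (-7) = -29√777/111 m/s
The boat approaches at 29√777/111 ≈ 7.283 m/s.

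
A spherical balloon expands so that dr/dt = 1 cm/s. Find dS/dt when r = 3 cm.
24π cm²/s

S = 4πr²
dS/dt = dS/dr · dr/dt = 8πr · 1
At r = 3: dS/dt = 24π cm²/s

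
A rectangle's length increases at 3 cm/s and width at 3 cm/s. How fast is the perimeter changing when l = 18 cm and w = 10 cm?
12 cm/s

P = 2(l + w)
dP/dt = 2(dl/dt + dw/dt) = 2(3 + 3) = 12 cm/s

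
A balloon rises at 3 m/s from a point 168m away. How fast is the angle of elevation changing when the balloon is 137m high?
0.010725 rad/s

tan(θ) = y/168
sec²(θ) · dθ/dt = (1/168) · dy/dt
dθ/dt = cos²(θ)/168 · 3 = 168/(168² + 137²) · 3
dθ/dt = 0.010725 rad/s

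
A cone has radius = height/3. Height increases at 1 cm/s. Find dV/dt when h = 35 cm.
1225π/9 cm³/s

V = (1/3)π(h/3)²h = πh³/27
dV/dt = πh²/9 · 1
At h = 35: dV/dt = 1225π/9 cm³/s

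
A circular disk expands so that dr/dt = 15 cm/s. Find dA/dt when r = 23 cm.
690π cm²/s

A = πr²
dA/dt = 2πr · dr/dt = 2π(23)(15) = 690π cm²/s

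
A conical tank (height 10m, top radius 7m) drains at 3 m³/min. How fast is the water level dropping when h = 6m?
25/(147π) ≈ 0.05413 m/min

r/h = 7/10, so r = (7/10)h
V = (1/3)πr²h = (1/3)π((7/10)h)²h = (49/300)πh³
dV/dh = (49/100)πh²
dh/dt = (dV/dt)/(dV/dh) = -3/((49/100)π·6²) = -25/(147π) m/min
The level is dropping at 25/(147π) ≈ 0.05413 m/min.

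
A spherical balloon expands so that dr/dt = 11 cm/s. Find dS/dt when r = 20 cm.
1760π cm²/s

S = 4πr²
dS/dt = dS/dr · dr/dt = 8πr · 11
At r = 20: dS/dt = 1760π cm²/s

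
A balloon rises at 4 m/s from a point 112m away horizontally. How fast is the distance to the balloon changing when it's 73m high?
292√17873/17873 ≈ 2.184 m/s

z² = 112² + y²
z = √(112² + 73²) = √17873
dz/dt = y/z · dy/dt = 73/√17873 · 4 = 292√17873/17873 ≈ 2.184 m/s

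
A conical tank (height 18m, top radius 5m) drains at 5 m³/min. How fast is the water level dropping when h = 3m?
36/(5π) ≈ 2.292 m/min

r/h = 5/18, so r = (5/18)h
V = (1/3)πr²h = (1/3)π((5/18)h)²h = (25/972)πh³
dV/dh = (25/324)πh²
dh/dt = (dV/dt)/(dV/dh) = -5/((25/324)π·3²) = -36/(5π) m/min
The level is dropping at 36/(5π) ≈ 2.292 m/min.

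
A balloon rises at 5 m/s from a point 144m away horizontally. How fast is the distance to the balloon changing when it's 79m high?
395√26977/26977 ≈ 2.405 m/s

z² = 144² + y²
z = √(144² + 79²) = √26977
dz/dt = y/z · dy/dt = 79/√26977 · 5 = 395√26977/26977 ≈ 2.405 m/s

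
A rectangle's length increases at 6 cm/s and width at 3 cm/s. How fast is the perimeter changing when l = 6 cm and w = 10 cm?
18 cm/s

P = 2(l + w)
dP/dt = 2(dl/dt + dw/dt) = 2(6 + 3) = 18 cm/s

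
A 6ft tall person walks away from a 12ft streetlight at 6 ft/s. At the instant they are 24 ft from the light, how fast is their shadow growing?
6 ft/s

By similar triangles: 12/(x+s) = 6/s
Solving: s = 6x/6
ds/dt = 6/6 · dx/dt = 1 · 6 = 6 ft/s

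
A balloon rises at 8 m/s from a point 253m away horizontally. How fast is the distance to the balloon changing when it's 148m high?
1184√85913/85913 ≈ 4.039 m/s

z² = 253² + y²
z = √(253² + 148²) = √85913
dz/dt = y/z · dy/dt = 148/√85913 · 8 = 1184√85913/85913 ≈ 4.039 m/s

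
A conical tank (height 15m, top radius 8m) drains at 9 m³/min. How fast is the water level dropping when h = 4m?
2025/(1024π) ≈ 0.6295 m/min

r/h = 8/15, so r = (8/15)h
V = (1/3)πr²h = (1/3)π((8/15)h)²h = (64/675)πh³
dV/dh = (64/225)πh²
dh/dt = (dV/dt)/(dV/dh) = -9/((64/225)π·4²) = -2025/(1024π) m/min
The level is dropping at 2025/(1024π) ≈ 0.6295 m/min.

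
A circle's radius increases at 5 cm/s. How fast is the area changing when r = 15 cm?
150π cm²/s

A = πr²
dA/dt = 2πr · dr/dt = 2π(15)(5) = 150π cm²/s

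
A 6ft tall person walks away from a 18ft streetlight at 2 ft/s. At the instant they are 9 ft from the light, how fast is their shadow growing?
1 ft/s

By similar triangles: 18/(x+s) = 6/s
Solving: s = 6x/12
ds/dt = 6/12 · dx/dt = 1/2 · 2 = 1 ft/s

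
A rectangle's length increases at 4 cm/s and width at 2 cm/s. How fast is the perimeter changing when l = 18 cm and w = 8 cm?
12 cm/s

P = 2(l + w)
dP/dt = 2(dl/dt + dw/dt) = 2(4 + 2) = 12 cm/s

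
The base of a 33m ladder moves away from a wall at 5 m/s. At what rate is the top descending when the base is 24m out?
40√57/57 ≈ 5.298 m/s

x² + y² = 33²
2x·dx/dt + 2y·dy/dt = 0
dy/dt = -x/y · dx/dt = -24/(3√57) · 5 = -40√57/57 m/s
The top is descending at 40√57/57 ≈ 5.298 m/s.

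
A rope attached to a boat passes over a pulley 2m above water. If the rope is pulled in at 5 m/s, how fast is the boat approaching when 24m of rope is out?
60√143/143 ≈ 5.017 m/s

rope² = x² + 2²
x = √(24² - 2²) = 2√143
dx/dt = (rope/x) · d(rope)/dt = (24/(2√143)) · (-5) = -60√143/143 m/s
The boat approaches at 60√143/143 ≈ 5.017 m/s.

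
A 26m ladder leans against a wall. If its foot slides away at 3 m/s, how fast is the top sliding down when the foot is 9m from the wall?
27√595/595 ≈ 1.107 m/s

x² + y² = 26²
2x·dx/dt + 2y·dy/dt = 0
dy/dt = -x/y · dx/dt = -9/√595 · 3 = -27√595/595 m/s
The top is descending at 27√595/595 ≈ 1.107 m/s.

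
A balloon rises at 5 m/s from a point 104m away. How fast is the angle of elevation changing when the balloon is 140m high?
0.017096 rad/s

tan(θ) = y/104
sec²(θ) · dθ/dt = (1/104) · dy/dt
dθ/dt = cos²(θ)/104 · 5 = 104/(104² + 140²) · 5
dθ/dt = 0.017096 rad/s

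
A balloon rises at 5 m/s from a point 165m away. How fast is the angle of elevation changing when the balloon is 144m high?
0.017201 rad/s

tan(θ) = y/165
sec²(θ) · dθ/dt = (1/165) · dy/dt
dθ/dt = cos²(θ)/165 · 5 = 165/(165² + 144²) · 5
dθ/dt = 0.017201 rad/s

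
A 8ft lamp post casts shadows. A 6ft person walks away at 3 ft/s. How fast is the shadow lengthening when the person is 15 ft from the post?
9 ft/s

By similar triangles: 8/(x+s) = 6/s
Solving: s = 6x/2
ds/dt = 6/2 · dx/dt = 3 · 3 = 9 ft/s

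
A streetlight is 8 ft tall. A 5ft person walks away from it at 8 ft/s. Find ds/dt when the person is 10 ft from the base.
40/3 ft/s

By similar triangles: 8/(x+s) = 5/s
Solving: s = 5x/3
ds/dt = 5/3 · dx/dt = 5/3 · 8 = 40/3 ft/s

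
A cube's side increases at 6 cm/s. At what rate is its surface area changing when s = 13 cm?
936 cm²/s

A = 6s²
dA/dt = 12s · ds/dt = 12·13·6 = 936 cm²/s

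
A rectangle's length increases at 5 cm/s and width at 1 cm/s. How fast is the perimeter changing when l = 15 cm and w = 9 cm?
12 cm/s

P = 2(l + w)
dP/dt = 2(dl/dt + dw/dt) = 2(5 + 1) = 12 cm/s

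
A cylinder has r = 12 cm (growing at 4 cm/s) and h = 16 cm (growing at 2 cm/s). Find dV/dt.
1824π cm³/s

V = πr²h
dV/dt = 2πrh·dr/dt + πr²·dh/dt
= 2π(12)(16)(4) + π(12)²(2)
= 1824π cm³/s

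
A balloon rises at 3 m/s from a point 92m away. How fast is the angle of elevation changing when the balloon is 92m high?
0.016304 rad/s

tan(θ) = y/92
sec²(θ) · dθ/dt = (1/92) · dy/dt
dθ/dt = cos²(θ)/92 · 3 = 92/(92² + 92²) · 3
dθ/dt = 0.016304 rad/s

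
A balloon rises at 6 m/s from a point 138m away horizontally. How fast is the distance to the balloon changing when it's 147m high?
294√4517/4517 ≈ 4.374 m/s

z² = 138² + y²
z = √(138² + 147²) = 3√4517
dz/dt = y/z · dy/dt = 147/(3√4517) · 6 = 294√4517/4517 ≈ 4.374 m/s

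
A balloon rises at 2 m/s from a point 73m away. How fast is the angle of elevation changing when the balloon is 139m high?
0.005923 rad/s

tan(θ) = y/73
sec²(θ) · dθ/dt = (1/73) · dy/dt
dθ/dt = cos²(θ)/73 · 2 = 73/(73² + 139²) · 2
dθ/dt = 0.005923 rad/s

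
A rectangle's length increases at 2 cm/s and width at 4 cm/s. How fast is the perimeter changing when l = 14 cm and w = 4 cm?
12 cm/s

P = 2(l + w)
dP/dt = 2(dl/dt + dw/dt) = 2(2 + 4) = 12 cm/s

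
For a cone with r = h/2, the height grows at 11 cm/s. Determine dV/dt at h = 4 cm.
44π cm³/s

V = (1/3)π(h/2)²h = πh³/12
dV/dt = πh²/4 · 11
At h = 4: dV/dt = 44π cm³/s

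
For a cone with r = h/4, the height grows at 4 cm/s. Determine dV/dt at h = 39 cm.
1521π/4 cm³/s

V = (1/3)π(h/4)²h = πh³/48
dV/dt = πh²/16 · 4
At h = 39: dV/dt = 1521π/4 cm³/s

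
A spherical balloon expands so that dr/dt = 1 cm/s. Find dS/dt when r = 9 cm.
72π cm²/s

S = 4πr²
dS/dt = dS/dr · dr/dt = 8πr · 1
At r = 9: dS/dt = 72π cm²/s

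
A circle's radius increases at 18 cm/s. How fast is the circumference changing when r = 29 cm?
36π cm/s

C = 2πr
dC/dt = 2π · dr/dt = 2π · 18 = 36π cm/s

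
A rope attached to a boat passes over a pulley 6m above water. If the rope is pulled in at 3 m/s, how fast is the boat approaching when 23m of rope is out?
69√493/493 ≈ 3.108 m/s

rope² = x² + 6²
x = √(23² - 6²) = √493
dx/dt = (rope/x) · d(rope)/dt = (23/√493) · (-3) = -69√493/493 m/s
The boat approaches at 69√493/493 ≈ 3.108 m/s.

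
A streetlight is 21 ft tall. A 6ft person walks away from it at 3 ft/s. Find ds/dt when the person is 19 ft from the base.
6/5 ft/s

By similar triangles: 21/(x+s) = 6/s
Solving: s = 6x/15
ds/dt = 6/15 · dx/dt = 2/5 · 3 = 6/5 ft/s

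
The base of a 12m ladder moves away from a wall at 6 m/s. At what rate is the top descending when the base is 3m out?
2√15/5 ≈ 1.549 m/s

x² + y² = 12²
2x·dx/dt + 2y·dy/dt = 0
dy/dt = -x/y · dx/dt = -3/(3√15) · 6 = -2√15/5 m/s
The top is descending at 2√15/5 ≈ 1.549 m/s.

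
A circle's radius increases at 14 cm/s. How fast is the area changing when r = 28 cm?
784π cm²/s

A = πr²
dA/dt = 2πr · dr/dt = 2π(28)(14) = 784π cm²/s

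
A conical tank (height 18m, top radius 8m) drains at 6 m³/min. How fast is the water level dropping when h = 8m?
243/(512π) ≈ 0.1511 m/min

r/h = 8/18, so r = (4/9)h
V = (1/3)πr²h = (1/3)π((4/9)h)²h = (16/243)πh³
dV/dh = (16/81)πh²
dh/dt = (dV/dt)/(dV/dh) = -6/((16/81)π·8²) = -243/(512π) m/min
The level is dropping at 243/(512π) ≈ 0.1511 m/min.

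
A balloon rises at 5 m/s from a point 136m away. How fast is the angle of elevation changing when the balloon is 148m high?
0.016832 rad/s

tan(θ) = y/136
sec²(θ) · dθ/dt = (1/136) · dy/dt
dθ/dt = cos²(θ)/136 · 5 = 136/(136² + 148²) · 5
dθ/dt = 0.016832 rad/s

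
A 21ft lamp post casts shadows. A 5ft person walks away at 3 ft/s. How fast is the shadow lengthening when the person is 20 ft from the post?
15/16 ft/s

By similar triangles: 21/(x+s) = 5/s
Solving: s = 5x/16
ds/dt = 5/16 · dx/dt = 5/16 · 3 = 15/16 ft/s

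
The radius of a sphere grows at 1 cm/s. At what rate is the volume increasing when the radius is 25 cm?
2500π cm³/s

V = (4/3)πr³
dV/dt = dV/dr · dr/dt = 4πr² · 1
At r = 25: dV/dt = 2500π cm³/s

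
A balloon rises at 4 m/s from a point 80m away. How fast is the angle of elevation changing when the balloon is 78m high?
0.025633 rad/s

tan(θ) = y/80
sec²(θ) · dθ/dt = (1/80) · dy/dt
dθ/dt = cos²(θ)/80 · 4 = 80/(80² + 78²) · 4
dθ/dt = 0.025633 rad/s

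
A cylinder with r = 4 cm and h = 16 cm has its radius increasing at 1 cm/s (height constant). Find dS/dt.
48π cm²/s

S = 2πrh + 2πr² (lateral + bases)
dS/dt = (2πh + 4πr)·dr/dt = (2π·16 + 4π·4)·1
= 48π cm²/s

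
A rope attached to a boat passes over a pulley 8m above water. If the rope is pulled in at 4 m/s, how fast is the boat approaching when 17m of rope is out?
68/15 ≈ 4.533 m/s

rope² = x² + 8²
x = √(17² - 8²) = 15
dx/dt = (rope/x) · d(rope)/dt = (17/15) · (-4) = -68/15 m/s
The boat approaches at 68/15 ≈ 4.533 m/s.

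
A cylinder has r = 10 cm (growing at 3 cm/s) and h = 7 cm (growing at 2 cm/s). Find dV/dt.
620π cm³/s

V = πr²h
dV/dt = 2πrh·dr/dt + πr²·dh/dt
= 2π(10)(7)(3) + π(10)²(2)
= 620π cm³/s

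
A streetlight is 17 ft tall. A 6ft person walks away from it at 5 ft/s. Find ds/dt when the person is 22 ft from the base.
30/11 ft/s

By similar triangles: 17/(x+s) = 6/s
Solving: s = 6x/11
ds/dt = 6/11 · dx/dt = 6/11 · 5 = 30/11 ft/s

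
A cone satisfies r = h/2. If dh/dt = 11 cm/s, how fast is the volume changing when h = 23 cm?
5819π/4 cm³/s

V = (1/3)π(h/2)²h = πh³/12
dV/dt = πh²/4 · 11
At h = 23: dV/dt = 5819π/4 cm³/s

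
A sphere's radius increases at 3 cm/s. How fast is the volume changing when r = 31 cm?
11532π cm³/s

V = (4/3)πr³
dV/dt = dV/dr · dr/dt = 4πr² · 3
At r = 31: dV/dt = 11532π cm³/s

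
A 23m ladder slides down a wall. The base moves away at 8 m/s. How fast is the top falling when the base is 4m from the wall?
32√57/171 ≈ 1.413 m/s

x² + y² = 23²
2x·dx/dt + 2y·dy/dt = 0
dy/dt = -x/y · dx/dt = -4/(3√57) · 8 = -32√57/171 m/s
The top is descending at 32√57/171 ≈ 1.413 m/s.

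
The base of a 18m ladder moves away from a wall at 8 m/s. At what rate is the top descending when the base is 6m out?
2√2 ≈ 2.828 m/s

x² + y² = 18²
2x·dx/dt + 2y·dy/dt = 0
dy/dt = -x/y · dx/dt = -6/(12√2) · 8 = -2√2 m/s
The top is descending at 2√2 ≈ 2.828 m/s.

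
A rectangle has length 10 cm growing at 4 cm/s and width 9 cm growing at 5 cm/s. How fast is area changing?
86 cm²/s

A = lw
dA/dt = w·dl/dt + l·dw/dt = 9·4 + 10·5 = 86 cm²/s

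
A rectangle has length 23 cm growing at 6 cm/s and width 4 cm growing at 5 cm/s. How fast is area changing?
139 cm²/s

A = lw
dA/dt = w·dl/dt + l·dw/dt = 4·6 + 23·5 = 139 cm²/s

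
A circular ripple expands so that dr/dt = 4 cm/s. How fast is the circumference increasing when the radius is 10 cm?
8π cm/s

C = 2πr
dC/dt = 2π · dr/dt = 2π · 4 = 8π cm/s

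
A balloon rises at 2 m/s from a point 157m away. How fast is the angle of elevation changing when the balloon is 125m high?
0.007797 rad/s

tan(θ) = y/157
sec²(θ) · dθ/dt = (1/157) · dy/dt
dθ/dt = cos²(θ)/157 · 2 = 157/(157² + 125²) · 2
dθ/dt = 0.007797 rad/s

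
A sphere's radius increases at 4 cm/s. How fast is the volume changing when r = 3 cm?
144π cm³/s

V = (4/3)πr³
dV/dt = dV/dr · dr/dt = 4πr² · 4
At r = 3: dV/dt = 144π cm³/s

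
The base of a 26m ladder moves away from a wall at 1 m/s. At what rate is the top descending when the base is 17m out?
17√43/129 ≈ 0.8642 m/s

x² + y² = 26²
2x·dx/dt + 2y·dy/dt = 0
dy/dt = -x/y · dx/dt = -17/(3√43) · 1 = -17√43/129 m/s
The top is descending at 17√43/129 ≈ 0.8642 m/s.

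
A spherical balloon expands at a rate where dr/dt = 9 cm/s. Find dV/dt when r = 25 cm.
22500π cm³/s

V = (4/3)πr³
dV/dt = dV/dr · dr/dt = 4πr² · 9
At r = 25: dV/dt = 22500π cm³/s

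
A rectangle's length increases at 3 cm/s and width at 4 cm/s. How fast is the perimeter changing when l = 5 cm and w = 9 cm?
14 cm/s

P = 2(l + w)
dP/dt = 2(dl/dt + dw/dt) = 2(3 + 4) = 14 cm/s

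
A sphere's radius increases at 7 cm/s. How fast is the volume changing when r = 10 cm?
2800π cm³/s

V = (4/3)πr³
dV/dt = dV/dr · dr/dt = 4πr² · 7
At r = 10: dV/dt = 2800π cm³/s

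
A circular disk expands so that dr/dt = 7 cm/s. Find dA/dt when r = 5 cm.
70π cm²/s

A = πr²
dA/dt = 2πr · dr/dt = 2π(5)(7) = 70π cm²/s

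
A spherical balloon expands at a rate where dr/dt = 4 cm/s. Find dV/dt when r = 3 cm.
144π cm³/s

V = (4/3)πr³
dV/dt = dV/dr · dr/dt = 4πr² · 4
At r = 3: dV/dt = 144π cm³/s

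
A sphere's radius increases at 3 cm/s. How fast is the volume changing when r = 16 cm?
3072π cm³/s

V = (4/3)πr³
dV/dt = dV/dr · dr/dt = 4πr² · 3
At r = 16: dV/dt = 3072π cm³/s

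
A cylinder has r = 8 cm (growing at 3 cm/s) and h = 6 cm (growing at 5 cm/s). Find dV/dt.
608π cm³/s

V = πr²h
dV/dt = 2πrh·dr/dt + πr²·dh/dt
= 2π(8)(6)(3) + π(8)²(5)
= 608π cm³/s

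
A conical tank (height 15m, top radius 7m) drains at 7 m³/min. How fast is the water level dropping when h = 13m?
225/(1183π) ≈ 0.06054 m/min

r/h = 7/15, so r = (7/15)h
V = (1/3)πr²h = (1/3)π((7/15)h)²h = (49/675)πh³
dV/dh = (49/225)πh²
dh/dt = (dV/dt)/(dV/dh) = -7/((49/225)π·13²) = -225/(1183π) m/min
The level is dropping at 225/(1183π) ≈ 0.06054 m/min.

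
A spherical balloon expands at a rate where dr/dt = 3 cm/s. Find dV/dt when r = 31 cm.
11532π cm³/s

V = (4/3)πr³
dV/dt = dV/dr · dr/dt = 4πr² · 3
At r = 31: dV/dt = 11532π cm³/s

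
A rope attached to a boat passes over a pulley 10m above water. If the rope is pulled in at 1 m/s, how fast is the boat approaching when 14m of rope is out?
7√6/12 ≈ 1.429 m/s

rope² = x² + 10²
x = √(14² - 10²) = 4√6
dx/dt = (rope/x) · d(rope)/dt = (14/(4√6)) · (-1) = -7√6/12 m/s
The boat approaches at 7√6/12 ≈ 1.429 m/s.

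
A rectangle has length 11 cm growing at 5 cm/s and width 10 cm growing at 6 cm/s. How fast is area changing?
116 cm²/s

A = lw
dA/dt = w·dl/dt + l·dw/dt = 10·5 + 11·6 = 116 cm²/s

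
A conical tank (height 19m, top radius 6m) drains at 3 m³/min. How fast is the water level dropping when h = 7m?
361/(588π) ≈ 0.1954 m/min

r/h = 6/19, so r = (6/19)h
V = (1/3)πr²h = (1/3)π((6/19)h)²h = (12/361)πh³
dV/dh = (36/361)πh²
dh/dt = (dV/dt)/(dV/dh) = -3/((36/361)π·7²) = -361/(588π) m/min
The level is dropping at 361/(588π) ≈ 0.1954 m/min.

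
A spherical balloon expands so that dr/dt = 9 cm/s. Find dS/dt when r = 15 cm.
1080π cm²/s

S = 4πr²
dS/dt = dS/dr · dr/dt = 8πr · 9
At r = 15: dS/dt = 1080π cm²/s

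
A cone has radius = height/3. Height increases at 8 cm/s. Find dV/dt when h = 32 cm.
8192π/9 cm³/s

V = (1/3)π(h/3)²h = πh³/27
dV/dt = πh²/9 · 8
At h = 32: dV/dt = 8192π/9 cm³/s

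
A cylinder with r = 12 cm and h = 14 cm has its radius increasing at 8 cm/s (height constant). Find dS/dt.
608π cm²/s

S = 2πrh + 2πr² (lateral + bases)
dS/dt = (2πh + 4πr)·dr/dt = (2π·14 + 4π·12)·8
= 608π cm²/s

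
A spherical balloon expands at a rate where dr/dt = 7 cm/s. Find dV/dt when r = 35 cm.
34300π cm³/s

V = (4/3)πr³
dV/dt = dV/dr · dr/dt = 4πr² · 7
At r = 35: dV/dt = 34300π cm³/s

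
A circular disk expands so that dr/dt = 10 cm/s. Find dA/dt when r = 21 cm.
420π cm²/s

A = πr²
dA/dt = 2πr · dr/dt = 2π(21)(10) = 420π cm²/s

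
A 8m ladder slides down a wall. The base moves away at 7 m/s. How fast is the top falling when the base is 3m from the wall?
21√55/55 ≈ 2.832 m/s

x² + y² = 8²
2x·dx/dt + 2y·dy/dt = 0
dy/dt = -x/y · dx/dt = -3/√55 · 7 = -21√55/55 m/s
The top is descending at 21√55/55 ≈ 2.832 m/s.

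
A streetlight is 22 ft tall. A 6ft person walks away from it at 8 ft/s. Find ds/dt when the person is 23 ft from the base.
3 ft/s

By similar triangles: 22/(x+s) = 6/s
Solving: s = 6x/16
ds/dt = 6/16 · dx/dt = 3/8 · 8 = 3 ft/s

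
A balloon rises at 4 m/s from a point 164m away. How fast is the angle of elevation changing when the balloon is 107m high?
0.017108 rad/s

tan(θ) = y/164
sec²(θ) · dθ/dt = (1/164) · dy/dt
dθ/dt = cos²(θ)/164 · 4 = 164/(164² + 107²) · 4
dθ/dt = 0.017108 rad/s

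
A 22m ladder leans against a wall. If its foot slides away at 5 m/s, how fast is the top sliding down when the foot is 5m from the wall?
25√51/153 ≈ 1.167 m/s

x² + y² = 22²
2x·dx/dt + 2y·dy/dt = 0
dy/dt = -x/y · dx/dt = -5/(3√51) · 5 = -25√51/153 m/s
The top is descending at 25√51/153 ≈ 1.167 m/s.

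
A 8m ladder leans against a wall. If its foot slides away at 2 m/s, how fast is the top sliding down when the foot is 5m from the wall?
10√39/39 ≈ 1.601 m/s

x² + y² = 8²
2x·dx/dt + 2y·dy/dt = 0
dy/dt = -x/y · dx/dt = -5/√39 · 2 = -10√39/39 m/s
The top is descending at 10√39/39 ≈ 1.601 m/s.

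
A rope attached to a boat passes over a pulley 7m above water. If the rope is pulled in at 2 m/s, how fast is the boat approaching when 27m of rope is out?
27√170/170 ≈ 2.071 m/s

rope² = x² + 7²
x = √(27² - 7²) = 2√170
dx/dt = (rope/x) · d(rope)/dt = (27/(2√170)) · (-2) = -27√170/170 m/s
The boat approaches at 27√170/170 ≈ 2.071 m/s.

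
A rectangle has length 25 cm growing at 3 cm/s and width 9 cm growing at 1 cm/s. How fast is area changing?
52 cm²/s

A = lw
dA/dt = w·dl/dt + l·dw/dt = 9·3 + 25·1 = 52 cm²/s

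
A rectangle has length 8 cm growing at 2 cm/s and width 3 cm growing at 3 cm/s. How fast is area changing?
30 cm²/s

A = lw
dA/dt = w·dl/dt + l·dw/dt = 3·2 + 8·3 = 30 cm²/s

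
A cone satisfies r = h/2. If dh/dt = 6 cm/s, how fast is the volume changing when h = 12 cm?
216π cm³/s

V = (1/3)π(h/2)²h = πh³/12
dV/dt = πh²/4 · 6
At h = 12: dV/dt = 216π cm³/s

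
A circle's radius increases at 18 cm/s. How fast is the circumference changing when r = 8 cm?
36π cm/s

C = 2πr
dC/dt = 2π · dr/dt = 2π · 18 = 36π cm/s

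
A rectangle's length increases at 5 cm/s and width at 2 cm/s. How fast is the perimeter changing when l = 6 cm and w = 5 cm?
14 cm/s

P = 2(l + w)
dP/dt = 2(dl/dt + dw/dt) = 2(5 + 2) = 14 cm/s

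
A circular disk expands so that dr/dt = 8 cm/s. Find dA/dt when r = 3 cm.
48π cm²/s

A = πr²
dA/dt = 2πr · dr/dt = 2π(3)(8) = 48π cm²/s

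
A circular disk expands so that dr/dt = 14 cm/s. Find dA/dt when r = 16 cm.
448π cm²/s

A = πr²
dA/dt = 2πr · dr/dt = 2π(16)(14) = 448π cm²/s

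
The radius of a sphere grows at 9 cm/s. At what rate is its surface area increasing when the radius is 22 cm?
1584π cm²/s

S = 4πr²
dS/dt = dS/dr · dr/dt = 8πr · 9
At r = 22: dS/dt = 1584π cm²/s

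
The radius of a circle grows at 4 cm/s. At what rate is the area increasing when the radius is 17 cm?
136π cm²/s

A = πr²
dA/dt = 2πr · dr/dt = 2π(17)(4) = 136π cm²/s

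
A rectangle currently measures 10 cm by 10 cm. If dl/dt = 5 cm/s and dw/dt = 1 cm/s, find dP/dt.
12 cm/s

P = 2(l + w)
dP/dt = 2(dl/dt + dw/dt) = 2(5 + 1) = 12 cm/s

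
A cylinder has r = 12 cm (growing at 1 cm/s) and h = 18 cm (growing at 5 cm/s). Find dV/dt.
1152π cm³/s

V = πr²h
dV/dt = 2πrh·dr/dt + πr²·dh/dt
= 2π(12)(18)(1) + π(12)²(5)
= 1152π cm³/s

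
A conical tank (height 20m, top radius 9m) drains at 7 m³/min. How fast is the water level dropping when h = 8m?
175/(324π) ≈ 0.1719 m/min

r/h = 9/20, so r = (9/20)h
V = (1/3)πr²h = (1/3)π((9/20)h)²h = (27/400)πh³
dV/dh = (81/400)πh²
dh/dt = (dV/dt)/(dV/dh) = -7/((81/400)π·8²) = -175/(324π) m/min
The level is dropping at 175/(324π) ≈ 0.1719 m/min.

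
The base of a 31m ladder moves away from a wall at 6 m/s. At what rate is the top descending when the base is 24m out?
144√385/385 ≈ 7.339 m/s

x² + y² = 31²
2x·dx/dt + 2y·dy/dt = 0
dy/dt = -x/y · dx/dt = -24/√385 · 6 = -144√385/385 m/s
The top is descending at 144√385/385 ≈ 7.339 m/s.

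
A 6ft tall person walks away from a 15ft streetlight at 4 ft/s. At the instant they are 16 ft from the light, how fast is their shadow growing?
8/3 ft/s

By similar triangles: 15/(x+s) = 6/s
Solving: s = 6x/9
ds/dt = 6/9 · dx/dt = 2/3 · 4 = 8/3 ft/s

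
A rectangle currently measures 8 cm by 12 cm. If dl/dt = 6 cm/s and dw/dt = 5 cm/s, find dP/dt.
22 cm/s

P = 2(l + w)
dP/dt = 2(dl/dt + dw/dt) = 2(6 + 5) = 22 cm/s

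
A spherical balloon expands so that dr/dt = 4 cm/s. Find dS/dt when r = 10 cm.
320π cm²/s

S = 4πr²
dS/dt = dS/dr · dr/dt = 8πr · 4
At r = 10: dS/dt = 320π cm²/s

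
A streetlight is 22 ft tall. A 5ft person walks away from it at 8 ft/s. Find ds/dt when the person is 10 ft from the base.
40/17 ft/s

By similar triangles: 22/(x+s) = 5/s
Solving: s = 5x/17
ds/dt = 5/17 · dx/dt = 5/17 · 8 = 40/17 ft/s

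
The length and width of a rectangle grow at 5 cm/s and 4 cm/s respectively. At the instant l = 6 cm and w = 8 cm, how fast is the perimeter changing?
18 cm/s

P = 2(l + w)
dP/dt = 2(dl/dt + dw/dt) = 2(5 + 4) = 18 cm/s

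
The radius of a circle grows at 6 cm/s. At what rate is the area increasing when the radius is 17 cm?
204π cm²/s

A = πr²
dA/dt = 2πr · dr/dt = 2π(17)(6) = 204π cm²/s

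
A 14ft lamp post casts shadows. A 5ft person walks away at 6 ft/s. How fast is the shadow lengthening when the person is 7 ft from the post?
10/3 ft/s

By similar triangles: 14/(x+s) = 5/s
Solving: s = 5x/9
ds/dt = 5/9 · dx/dt = 5/9 · 6 = 10/3 ft/s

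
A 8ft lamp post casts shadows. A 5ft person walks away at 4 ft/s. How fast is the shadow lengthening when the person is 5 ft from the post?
20/3 ft/s

By similar triangles: 8/(x+s) = 5/s
Solving: s = 5x/3
ds/dt = 5/3 · dx/dt = 5/3 · 4 = 20/3 ft/s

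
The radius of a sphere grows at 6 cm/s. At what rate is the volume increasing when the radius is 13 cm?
4056π cm³/s

V = (4/3)πr³
dV/dt = dV/dr · dr/dt = 4πr² · 6
At r = 13: dV/dt = 4056π cm³/s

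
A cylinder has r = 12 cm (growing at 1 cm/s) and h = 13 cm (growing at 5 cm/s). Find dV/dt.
1032π cm³/s

V = πr²h
dV/dt = 2πrh·dr/dt + πr²·dh/dt
= 2π(12)(13)(1) + π(12)²(5)
= 1032π cm³/s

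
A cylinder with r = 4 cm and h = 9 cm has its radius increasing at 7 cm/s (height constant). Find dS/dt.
238π cm²/s

S = 2πrh + 2πr² (lateral + bases)
dS/dt = (2πh + 4πr)·dr/dt = (2π·9 + 4π·4)·7
= 238π cm²/s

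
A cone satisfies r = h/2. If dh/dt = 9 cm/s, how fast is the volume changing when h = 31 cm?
8649π/4 cm³/s

V = (1/3)π(h/2)²h = πh³/12
dV/dt = πh²/4 · 9
At h = 31: dV/dt = 8649π/4 cm³/s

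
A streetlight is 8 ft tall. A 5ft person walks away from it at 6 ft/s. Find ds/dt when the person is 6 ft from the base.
10 ft/s

By similar triangles: 8/(x+s) = 5/s
Solving: s = 5x/3
ds/dt = 5/3 · dx/dt = 5/3 · 6 = 10 ft/s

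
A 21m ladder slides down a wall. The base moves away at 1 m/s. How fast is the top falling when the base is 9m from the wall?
3√10/20 ≈ 0.4743 m/s

x² + y² = 21²
2x·dx/dt + 2y·dy/dt = 0
dy/dt = -x/y · dx/dt = -9/(6√10) · 1 = -3√10/20 m/s
The top is descending at 3√10/20 ≈ 0.4743 m/s.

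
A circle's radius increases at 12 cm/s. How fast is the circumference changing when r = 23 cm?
24π cm/s

C = 2πr
dC/dt = 2π · dr/dt = 2π · 12 = 24π cm/s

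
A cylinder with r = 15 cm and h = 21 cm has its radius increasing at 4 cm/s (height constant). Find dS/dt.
408π cm²/s

S = 2πrh + 2πr² (lateral + bases)
dS/dt = (2πh + 4πr)·dr/dt = (2π·21 + 4π·15)·4
= 408π cm²/s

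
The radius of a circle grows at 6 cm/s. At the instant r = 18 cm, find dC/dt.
12π cm/s

C = 2πr
dC/dt = 2π · dr/dt = 2π · 6 = 12π cm/s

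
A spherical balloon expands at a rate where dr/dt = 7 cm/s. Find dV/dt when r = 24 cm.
16128π cm³/s

V = (4/3)πr³
dV/dt = dV/dr · dr/dt = 4πr² · 7
At r = 24: dV/dt = 16128π cm³/s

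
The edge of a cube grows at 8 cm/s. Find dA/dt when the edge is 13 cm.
1248 cm²/s

A = 6s²
dA/dt = 12s · ds/dt = 12·13·8 = 1248 cm²/s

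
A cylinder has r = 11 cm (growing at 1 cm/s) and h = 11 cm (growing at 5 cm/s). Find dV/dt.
847π cm³/s

V = πr²h
dV/dt = 2πrh·dr/dt + πr²·dh/dt
= 2π(11)(11)(1) + π(11)²(5)
= 847π cm³/s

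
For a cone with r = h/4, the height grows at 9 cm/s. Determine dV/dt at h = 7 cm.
441π/16 cm³/s

V = (1/3)π(h/4)²h = πh³/48
dV/dt = πh²/16 · 9
At h = 7: dV/dt = 441π/16 cm³/s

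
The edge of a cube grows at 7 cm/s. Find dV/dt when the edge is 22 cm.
10164 cm³/s

V = s³
dV/dt = 3s² · ds/dt = 3·22²·7 = 10164 cm³/s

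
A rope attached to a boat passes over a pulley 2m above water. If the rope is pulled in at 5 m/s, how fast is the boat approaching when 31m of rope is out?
155√957/957 ≈ 5.01 m/s

rope² = x² + 2²
x = √(31² - 2²) = √957
dx/dt = (rope/x) · d(rope)/dt = (31/√957) · (-5) = -155√957/957 m/s
The boat approaches at 155√957/957 ≈ 5.01 m/s.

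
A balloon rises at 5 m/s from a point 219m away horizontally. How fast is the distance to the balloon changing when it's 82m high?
82√54685/10937 ≈ 1.753 m/s

z² = 219² + y²
z = √(219² + 82²) = √54685
dz/dt = y/z · dy/dt = 82/√54685 · 5 = 82√54685/10937 ≈ 1.753 m/s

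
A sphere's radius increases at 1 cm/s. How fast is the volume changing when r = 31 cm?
3844π cm³/s

V = (4/3)πr³
dV/dt = dV/dr · dr/dt = 4πr² · 1
At r = 31: dV/dt = 3844π cm³/s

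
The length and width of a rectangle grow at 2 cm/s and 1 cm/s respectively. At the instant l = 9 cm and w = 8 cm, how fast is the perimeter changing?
6 cm/s

P = 2(l + w)
dP/dt = 2(dl/dt + dw/dt) = 2(2 + 1) = 6 cm/s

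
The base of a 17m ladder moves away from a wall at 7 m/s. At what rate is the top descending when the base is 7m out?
49√15/60 ≈ 3.163 m/s

x² + y² = 17²
2x·dx/dt + 2y·dy/dt = 0
dy/dt = -x/y · dx/dt = -7/(4√15) · 7 = -49√15/60 m/s
The top is descending at 49√15/60 ≈ 3.163 m/s.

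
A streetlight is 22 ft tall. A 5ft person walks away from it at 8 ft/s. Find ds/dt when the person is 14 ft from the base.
40/17 ft/s

By similar triangles: 22/(x+s) = 5/s
Solving: s = 5x/17
ds/dt = 5/17 · dx/dt = 5/17 · 8 = 40/17 ft/s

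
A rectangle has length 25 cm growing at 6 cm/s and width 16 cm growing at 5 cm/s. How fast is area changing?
221 cm²/s

A = lw
dA/dt = w·dl/dt + l·dw/dt = 16·6 + 25·5 = 221 cm²/s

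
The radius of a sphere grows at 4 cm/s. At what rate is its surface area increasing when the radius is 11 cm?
352π cm²/s

S = 4πr²
dS/dt = dS/dr · dr/dt = 8πr · 4
At r = 11: dS/dt = 352π cm²/s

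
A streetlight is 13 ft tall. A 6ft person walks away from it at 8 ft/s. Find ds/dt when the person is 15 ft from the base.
48/7 ft/s

By similar triangles: 13/(x+s) = 6/s
Solving: s = 6x/7
ds/dt = 6/7 · dx/dt = 6/7 · 8 = 48/7 ft/s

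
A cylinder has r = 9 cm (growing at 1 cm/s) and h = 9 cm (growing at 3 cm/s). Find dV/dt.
405π cm³/s

V = πr²h
dV/dt = 2πrh·dr/dt + πr²·dh/dt
= 2π(9)(9)(1) + π(9)²(3)
= 405π cm³/s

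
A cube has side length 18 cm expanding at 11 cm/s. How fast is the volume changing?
10692 cm³/s

V = s³
dV/dt = 3s² · ds/dt = 3·18²·11 = 10692 cm³/s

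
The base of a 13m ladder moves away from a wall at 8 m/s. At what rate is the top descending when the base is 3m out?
3√10/5 ≈ 1.897 m/s

x² + y² = 13²
2x·dx/dt + 2y·dy/dt = 0
dy/dt = -x/y · dx/dt = -3/(4√10) · 8 = -3√10/5 m/s
The top is descending at 3√10/5 ≈ 1.897 m/s.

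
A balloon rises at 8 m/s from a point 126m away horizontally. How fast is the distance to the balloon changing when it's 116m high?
464√7333/7333 ≈ 5.418 m/s

z² = 126² + y²
z = √(126² + 116²) = 2√7333
dz/dt = y/z · dy/dt = 116/(2√7333) · 8 = 464√7333/7333 ≈ 5.418 m/s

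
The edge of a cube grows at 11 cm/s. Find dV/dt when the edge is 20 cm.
13200 cm³/s

V = s³
dV/dt = 3s² · ds/dt = 3·20²·11 = 13200 cm³/s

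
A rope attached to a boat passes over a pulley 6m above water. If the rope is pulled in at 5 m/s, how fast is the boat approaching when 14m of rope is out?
7√10/4 ≈ 5.534 m/s

rope² = x² + 6²
x = √(14² - 6²) = 4√10
dx/dt = (rope/x) · d(rope)/dt = (14/(4√10)) · (-5) = -7√10/4 m/s
The boat approaches at 7√10/4 ≈ 5.534 m/s.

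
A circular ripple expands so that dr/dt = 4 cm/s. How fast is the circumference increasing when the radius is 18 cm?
8π cm/s

C = 2πr
dC/dt = 2π · dr/dt = 2π · 4 = 8π cm/s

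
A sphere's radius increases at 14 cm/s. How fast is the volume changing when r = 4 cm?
896π cm³/s

V = (4/3)πr³
dV/dt = dV/dr · dr/dt = 4πr² · 14
At r = 4: dV/dt = 896π cm³/s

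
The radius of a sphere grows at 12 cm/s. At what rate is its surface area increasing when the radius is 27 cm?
2592π cm²/s

S = 4πr²
dS/dt = dS/dr · dr/dt = 8πr · 12
At r = 27: dS/dt = 2592π cm²/s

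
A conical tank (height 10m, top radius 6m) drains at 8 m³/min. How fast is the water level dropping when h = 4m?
25/(18π) ≈ 0.4421 m/min

r/h = 6/10, so r = (3/5)h
V = (1/3)πr²h = (1/3)π((3/5)h)²h = (3/25)πh³
dV/dh = (9/25)πh²
dh/dt = (dV/dt)/(dV/dh) = -8/((9/25)π·4²) = -25/(18π) m/min
The level is dropping at 25/(18π) ≈ 0.4421 m/min.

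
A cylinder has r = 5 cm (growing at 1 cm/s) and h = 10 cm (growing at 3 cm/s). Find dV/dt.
175π cm³/s

V = πr²h
dV/dt = 2πrh·dr/dt + πr²·dh/dt
= 2π(5)(10)(1) + π(5)²(3)
= 175π cm³/s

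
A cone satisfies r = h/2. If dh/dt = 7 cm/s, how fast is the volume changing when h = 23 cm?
3703π/4 cm³/s

V = (1/3)π(h/2)²h = πh³/12
dV/dt = πh²/4 · 7
At h = 23: dV/dt = 3703π/4 cm³/s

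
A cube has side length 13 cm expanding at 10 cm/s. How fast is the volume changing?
5070 cm³/s

V = s³
dV/dt = 3s² · ds/dt = 3·13²·10 = 5070 cm³/s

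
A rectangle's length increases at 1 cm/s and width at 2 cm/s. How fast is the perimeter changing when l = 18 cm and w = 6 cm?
6 cm/s

P = 2(l + w)
dP/dt = 2(dl/dt + dw/dt) = 2(1 + 2) = 6 cm/s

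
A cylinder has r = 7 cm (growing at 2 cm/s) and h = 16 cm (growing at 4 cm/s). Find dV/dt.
644π cm³/s

V = πr²h
dV/dt = 2πrh·dr/dt + πr²·dh/dt
= 2π(7)(16)(2) + π(7)²(4)
= 644π cm³/s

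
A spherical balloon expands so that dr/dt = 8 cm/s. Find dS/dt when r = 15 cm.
960π cm²/s

S = 4πr²
dS/dt = dS/dr · dr/dt = 8πr · 8
At r = 15: dS/dt = 960π cm²/s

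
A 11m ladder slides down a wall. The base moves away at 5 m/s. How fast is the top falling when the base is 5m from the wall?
25√6/24 ≈ 2.552 m/s

x² + y² = 11²
2x·dx/dt + 2y·dy/dt = 0
dy/dt = -x/y · dx/dt = -5/(4√6) · 5 = -25√6/24 m/s
The top is descending at 25√6/24 ≈ 2.552 m/s.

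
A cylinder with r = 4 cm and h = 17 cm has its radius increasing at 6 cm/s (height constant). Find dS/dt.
300π cm²/s

S = 2πrh + 2πr² (lateral + bases)
dS/dt = (2πh + 4πr)·dr/dt = (2π·17 + 4π·4)·6
= 300π cm²/s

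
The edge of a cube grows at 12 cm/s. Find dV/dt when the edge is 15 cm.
8100 cm³/s

V = s³
dV/dt = 3s² · ds/dt = 3·15²·12 = 8100 cm³/s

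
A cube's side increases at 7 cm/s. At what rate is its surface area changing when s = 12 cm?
1008 cm²/s

A = 6s²
dA/dt = 12s · ds/dt = 12·12·7 = 1008 cm²/s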